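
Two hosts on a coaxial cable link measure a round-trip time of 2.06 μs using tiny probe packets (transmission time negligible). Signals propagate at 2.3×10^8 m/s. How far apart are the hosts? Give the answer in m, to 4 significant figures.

One-way propagation = RTT/2 = 1.03 μs.
d = s × t = 2.3e+08 × 1.03e-06 = 236.9 m.

236.9 m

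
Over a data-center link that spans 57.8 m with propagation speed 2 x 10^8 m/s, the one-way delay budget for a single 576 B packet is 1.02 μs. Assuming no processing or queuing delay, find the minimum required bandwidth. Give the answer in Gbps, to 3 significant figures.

L = 4608 bits.
Propagation delay = 57.8 / 200000000 = 0.289 μs.
Transmission budget = 1.02 − 0.289 = 0.731 μs.
R ≥ L / t_tx = 4608 bits / 7.31e-07 s = 6.30 Gbps.

6.30 Gbps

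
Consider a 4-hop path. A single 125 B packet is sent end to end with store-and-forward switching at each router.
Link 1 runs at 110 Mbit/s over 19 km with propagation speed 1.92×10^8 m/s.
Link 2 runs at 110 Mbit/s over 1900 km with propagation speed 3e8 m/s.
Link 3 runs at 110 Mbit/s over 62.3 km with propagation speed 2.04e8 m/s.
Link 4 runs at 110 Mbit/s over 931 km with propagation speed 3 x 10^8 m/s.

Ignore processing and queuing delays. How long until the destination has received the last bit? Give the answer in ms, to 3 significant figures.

9.88 ms

L = 125 × 8 = 1000 bits.
Transmission delay per hop = L/R = 1000/110000000 = 0.00909091 ms; 4 hops → 0.0363636 ms.
Propagation delays (d/s per hop): 0.0989583, 6.33333, 0.305392, 3.10333 ms; sum = 9.84102 ms.
End-to-end = 9.88 ms.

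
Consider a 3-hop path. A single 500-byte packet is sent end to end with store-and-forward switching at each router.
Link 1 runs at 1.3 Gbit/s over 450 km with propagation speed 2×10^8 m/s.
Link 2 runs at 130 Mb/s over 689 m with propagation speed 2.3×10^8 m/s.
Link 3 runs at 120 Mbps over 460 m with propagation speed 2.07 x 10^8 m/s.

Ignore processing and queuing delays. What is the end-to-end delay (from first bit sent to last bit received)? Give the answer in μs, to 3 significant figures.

L = 500 × 8 = 4000 bits.
Transmission delays (L/R per hop): 3.07692, 30.7692, 33.3333 μs; sum = 67.1795 μs.
Propagation delays (d/s per hop): 2250, 2.99565, 2.22222 μs; sum = 2255.22 μs.
End-to-end = 2320 μs.

2320 μs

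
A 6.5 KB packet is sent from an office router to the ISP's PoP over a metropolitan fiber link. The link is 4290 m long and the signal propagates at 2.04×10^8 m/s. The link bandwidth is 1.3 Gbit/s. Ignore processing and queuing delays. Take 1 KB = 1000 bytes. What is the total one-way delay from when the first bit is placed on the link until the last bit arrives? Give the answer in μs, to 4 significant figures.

L = 52000 bits.
Transmission delay = L/R = 52000 / 1300000000 = 40 μs.
Propagation delay = d/s = 4290 m / 204000000 m/s = 21.0294 μs.
Total = 61.03 μs.

61.03 μs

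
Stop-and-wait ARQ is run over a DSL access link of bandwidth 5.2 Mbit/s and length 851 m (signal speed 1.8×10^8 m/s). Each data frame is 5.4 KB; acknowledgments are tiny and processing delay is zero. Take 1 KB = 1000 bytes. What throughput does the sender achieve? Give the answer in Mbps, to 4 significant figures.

t_tx = L/R = 43200/5200000 = 0.00830769 s.
t_prop = 851/180000000 = 4.72778e-06 s; RTT = 9.45556e-06 s.
Cycle = t_tx + RTT = 0.00831715 s.
Throughput = L / cycle = 43200 / 0.00831715 = 5.194 Mbps.

5.194 Mbps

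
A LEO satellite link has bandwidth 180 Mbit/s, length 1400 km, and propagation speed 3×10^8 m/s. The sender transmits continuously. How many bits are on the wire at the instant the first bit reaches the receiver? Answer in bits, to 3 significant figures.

Propagation delay = 1400000 / 300000000 = 0.00466667 s.
BDP = R × t_prop = 180000000 × 0.00466667 = 840000 bits.

840000 bits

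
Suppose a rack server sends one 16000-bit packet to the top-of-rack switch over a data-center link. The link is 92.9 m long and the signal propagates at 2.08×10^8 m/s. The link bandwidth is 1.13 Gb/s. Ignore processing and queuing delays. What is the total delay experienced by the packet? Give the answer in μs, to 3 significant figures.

Transmission delay = L/R = 16000 / 1130000000 = 14.1593 μs.
Propagation delay = d/s = 92.9 m / 208000000 m/s = 0.446635 μs.
Total = 14.6 μs.

14.6 μs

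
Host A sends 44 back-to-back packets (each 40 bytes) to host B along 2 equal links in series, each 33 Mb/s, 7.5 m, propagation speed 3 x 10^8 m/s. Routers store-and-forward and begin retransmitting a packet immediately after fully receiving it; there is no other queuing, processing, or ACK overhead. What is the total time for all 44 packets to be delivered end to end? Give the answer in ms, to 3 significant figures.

Per-hop transmission t_tx = L/R = 320/33000000 = 0.00969697 ms.
Per-hop propagation t_prop = 7.5/300000000 = 2.5e-05 ms.
Pipeline fill: first packet needs 2·t_tx to clear all hops; remaining 43 packets each add one t_tx.
Total = (2+44-1)·t_tx + 2·t_prop = 45·0.00969697 + 2·2.5e-05 = 0.436 ms.

0.436 ms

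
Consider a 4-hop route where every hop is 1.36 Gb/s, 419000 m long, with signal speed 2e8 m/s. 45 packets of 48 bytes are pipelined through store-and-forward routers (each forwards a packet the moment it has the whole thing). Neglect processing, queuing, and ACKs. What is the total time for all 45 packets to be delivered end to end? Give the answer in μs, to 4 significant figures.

8394 μs

Per-hop transmission t_tx = L/R = 384/1360000000 = 0.282353 μs.
Per-hop propagation t_prop = 419000/200000000 = 2095 μs.
Pipeline fill: first packet needs 4·t_tx to clear all hops; remaining 44 packets each add one t_tx.
Total = (4+45-1)·t_tx + 4·t_prop = 48·0.282353 + 4·2095 = 8394 μs.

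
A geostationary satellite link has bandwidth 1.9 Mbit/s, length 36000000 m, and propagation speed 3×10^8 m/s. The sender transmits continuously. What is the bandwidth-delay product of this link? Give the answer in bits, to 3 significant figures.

Propagation delay = 36000000 / 300000000 = 0.12 s.
BDP = R × t_prop = 1900000 × 0.12 = 228000 bits.

228000 bits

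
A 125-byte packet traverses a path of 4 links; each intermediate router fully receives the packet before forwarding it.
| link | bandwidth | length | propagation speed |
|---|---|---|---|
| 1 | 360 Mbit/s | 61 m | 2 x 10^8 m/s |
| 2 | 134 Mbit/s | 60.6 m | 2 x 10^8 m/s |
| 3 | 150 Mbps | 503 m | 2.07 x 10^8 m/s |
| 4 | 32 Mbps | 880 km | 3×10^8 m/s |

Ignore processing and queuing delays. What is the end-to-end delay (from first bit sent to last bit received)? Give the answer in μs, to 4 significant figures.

L = 125 × 8 = 1000 bits.
Transmission delays (L/R per hop): 2.77778, 7.46269, 6.66667, 31.25 μs; sum = 48.1571 μs.
Propagation delays (d/s per hop): 0.305, 0.303, 2.42995, 2933.33 μs; sum = 2936.37 μs.
End-to-end = 2985 μs.

2985 μs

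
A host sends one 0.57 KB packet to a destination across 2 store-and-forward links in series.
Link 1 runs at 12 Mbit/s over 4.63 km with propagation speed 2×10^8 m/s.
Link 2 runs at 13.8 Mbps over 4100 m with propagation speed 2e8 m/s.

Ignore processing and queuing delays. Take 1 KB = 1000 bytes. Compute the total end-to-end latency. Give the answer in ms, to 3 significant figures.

0.754 ms

L = 4560 bits.
Transmission delays (L/R per hop): 0.38, 0.330435 ms; sum = 0.710435 ms.
Propagation delays (d/s per hop): 0.02315, 0.0205 ms; sum = 0.04365 ms.
End-to-end = 0.754 ms.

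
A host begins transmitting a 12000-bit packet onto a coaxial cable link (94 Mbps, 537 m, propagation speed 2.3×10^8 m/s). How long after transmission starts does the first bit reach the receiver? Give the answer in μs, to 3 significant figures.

2.33 μs

First bit experiences only propagation delay: d/s = 537/2.3e+08 = 2.33 μs.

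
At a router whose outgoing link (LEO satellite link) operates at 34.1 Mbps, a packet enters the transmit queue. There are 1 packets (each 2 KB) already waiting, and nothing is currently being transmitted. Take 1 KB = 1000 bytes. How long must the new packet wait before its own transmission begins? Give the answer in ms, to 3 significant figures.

Each queued packet: L/R = 16000/34100000 = 0.469208 ms.
1 queued → 0.469208 ms.
Queuing delay = 0.469 ms.

0.469 ms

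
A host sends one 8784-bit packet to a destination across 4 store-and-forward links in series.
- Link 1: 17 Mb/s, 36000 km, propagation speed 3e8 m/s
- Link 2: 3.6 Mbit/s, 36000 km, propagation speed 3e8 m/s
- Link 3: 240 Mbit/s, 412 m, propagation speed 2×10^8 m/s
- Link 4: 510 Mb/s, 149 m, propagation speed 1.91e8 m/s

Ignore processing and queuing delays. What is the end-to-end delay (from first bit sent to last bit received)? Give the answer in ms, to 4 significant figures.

Transmission delays (L/R per hop): 0.516706, 2.44, 0.0366, 0.0172235 ms; sum = 3.01053 ms.
Propagation delays (d/s per hop): 120, 120, 0.00206, 0.000780105 ms; sum = 240.003 ms.
End-to-end = 243.0 ms.

243.0 ms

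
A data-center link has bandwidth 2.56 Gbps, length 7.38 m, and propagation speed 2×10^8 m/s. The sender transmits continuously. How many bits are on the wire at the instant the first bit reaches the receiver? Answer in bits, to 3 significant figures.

94.5 bits

Propagation delay = 7.38 / 200000000 = 3.69e-08 s.
BDP = R × t_prop = 2560000000 × 3.69e-08 = 94.464 bits.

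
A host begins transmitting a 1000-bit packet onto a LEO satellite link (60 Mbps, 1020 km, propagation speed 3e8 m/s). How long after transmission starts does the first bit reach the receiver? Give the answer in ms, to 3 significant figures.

First bit experiences only propagation delay: d/s = 1020000/300000000 = 3.40 ms.

3.40 ms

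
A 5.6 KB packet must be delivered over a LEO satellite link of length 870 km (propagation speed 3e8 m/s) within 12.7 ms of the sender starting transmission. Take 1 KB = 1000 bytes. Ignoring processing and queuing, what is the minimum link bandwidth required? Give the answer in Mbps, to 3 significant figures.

4.57 Mbps

L = 44800 bits.
Propagation delay = 870000 / 300000000 = 2.9 ms.
Transmission budget = 12.7 − 2.9 = 9.8 ms.
R ≥ L / t_tx = 44800 bits / 0.0098 s = 4.57 Mbps.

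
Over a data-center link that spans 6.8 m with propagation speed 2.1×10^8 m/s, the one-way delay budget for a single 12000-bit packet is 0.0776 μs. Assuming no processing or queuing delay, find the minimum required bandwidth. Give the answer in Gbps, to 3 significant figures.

Propagation delay = 6.8 / 210000000 = 0.032381 μs.
Transmission budget = 0.0776 − 0.032381 = 0.045219 μs.
R ≥ L / t_tx = 12000 bits / 4.5219e-08 s = 265 Gbps.

265 Gbps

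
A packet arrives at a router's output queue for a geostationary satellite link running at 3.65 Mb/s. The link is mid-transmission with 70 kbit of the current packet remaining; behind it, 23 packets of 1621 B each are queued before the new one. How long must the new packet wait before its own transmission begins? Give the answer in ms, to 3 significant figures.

Each queued packet: L/R = 12968/3650000 = 3.55288 ms.
23 queued → 81.7162 ms.
Plus remaining 70000 bits of current packet: 19.1781 ms.
Queuing delay = 101 ms.

101 ms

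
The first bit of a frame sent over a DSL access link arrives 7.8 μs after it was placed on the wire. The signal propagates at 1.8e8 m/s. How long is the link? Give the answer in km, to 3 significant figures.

1.40 km

d = s × t_prop = 180000000 × 7.8e-06 = 1.40 km.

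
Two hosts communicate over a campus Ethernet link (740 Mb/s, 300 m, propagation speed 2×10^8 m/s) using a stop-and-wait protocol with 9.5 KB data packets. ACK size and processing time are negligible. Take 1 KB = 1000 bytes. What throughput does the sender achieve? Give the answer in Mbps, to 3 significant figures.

719 Mbps

t_tx = L/R = 76000/740000000 = 0.000102703 s.
t_prop = 300/200000000 = 1.5e-06 s; RTT = 3e-06 s.
Cycle = t_tx + RTT = 0.000105703 s.
Throughput = L / cycle = 76000 / 0.000105703 = 719 Mbps.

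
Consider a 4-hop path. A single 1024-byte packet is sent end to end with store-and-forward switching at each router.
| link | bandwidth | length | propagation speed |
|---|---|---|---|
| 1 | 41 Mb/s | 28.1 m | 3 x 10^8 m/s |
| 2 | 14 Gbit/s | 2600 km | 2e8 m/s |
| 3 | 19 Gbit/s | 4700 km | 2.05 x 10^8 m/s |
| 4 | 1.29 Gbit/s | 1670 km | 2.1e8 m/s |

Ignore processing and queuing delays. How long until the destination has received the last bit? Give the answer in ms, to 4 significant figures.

44.09 ms

L = 1024 × 8 = 8192 bits.
Transmission delays (L/R per hop): 0.199805, 0.000585143, 0.000431158, 0.00635039 ms; sum = 0.207172 ms.
Propagation delays (d/s per hop): 9.36667e-05, 13, 22.9268, 7.95238 ms; sum = 43.8793 ms.
End-to-end = 44.09 ms.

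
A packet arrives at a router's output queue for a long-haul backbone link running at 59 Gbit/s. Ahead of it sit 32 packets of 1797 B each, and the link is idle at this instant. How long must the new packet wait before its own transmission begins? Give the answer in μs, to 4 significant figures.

7.797 μs

Each queued packet: L/R = 14376/59000000000 = 0.243661 μs.
32 queued → 7.79715 μs.
Queuing delay = 7.797 μs.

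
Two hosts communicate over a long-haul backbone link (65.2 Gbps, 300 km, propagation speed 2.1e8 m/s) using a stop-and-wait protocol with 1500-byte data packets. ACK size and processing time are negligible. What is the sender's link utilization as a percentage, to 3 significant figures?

t_tx = L/R = 12000/65200000000 = 1.84049e-07 s.
t_prop = 300000/210000000 = 0.00142857 s; RTT = 0.00285714 s.
Cycle = t_tx + RTT = 0.00285733 s.
Utilization = t_tx / cycle = 1.84049e-07/0.00285733 = 0.00644 %.

0.00644 %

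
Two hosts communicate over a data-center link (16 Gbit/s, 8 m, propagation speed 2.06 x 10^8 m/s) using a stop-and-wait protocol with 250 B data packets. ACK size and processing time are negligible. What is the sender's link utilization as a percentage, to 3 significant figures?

t_tx = L/R = 2000/16000000000 = 1.25e-07 s.
t_prop = 8/206000000 = 3.8835e-08 s; RTT = 7.76699e-08 s.
Cycle = t_tx + RTT = 2.0267e-07 s.
Utilization = t_tx / cycle = 1.25e-07/2.0267e-07 = 61.7 %.

61.7 %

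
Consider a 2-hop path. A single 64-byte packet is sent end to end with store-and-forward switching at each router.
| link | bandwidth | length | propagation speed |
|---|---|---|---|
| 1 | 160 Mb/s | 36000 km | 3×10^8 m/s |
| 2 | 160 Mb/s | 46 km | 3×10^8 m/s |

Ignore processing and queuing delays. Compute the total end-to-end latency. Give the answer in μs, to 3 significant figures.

L = 64 × 8 = 512 bits.
Transmission delay per hop = L/R = 512/160000000 = 3.2 μs; 2 hops → 6.4 μs.
Propagation delays (d/s per hop): 120000, 153.333 μs; sum = 120153 μs.
End-to-end = 120000 μs.

120000 μs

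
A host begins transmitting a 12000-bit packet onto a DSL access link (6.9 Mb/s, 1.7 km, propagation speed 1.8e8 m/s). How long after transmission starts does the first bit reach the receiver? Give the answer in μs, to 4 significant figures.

First bit experiences only propagation delay: d/s = 1700/180000000 = 9.444 μs.

9.444 μs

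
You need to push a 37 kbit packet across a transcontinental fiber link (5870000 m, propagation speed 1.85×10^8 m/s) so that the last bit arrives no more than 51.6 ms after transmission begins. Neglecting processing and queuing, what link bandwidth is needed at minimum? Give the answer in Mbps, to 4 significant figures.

Propagation delay = 5870000 / 185000000 = 31.7297 ms.
Transmission budget = 51.6 − 31.7297 = 19.8703 ms.
R ≥ L / t_tx = 37000 bits / 0.0198703 s = 1.862 Mbps.

1.862 Mbps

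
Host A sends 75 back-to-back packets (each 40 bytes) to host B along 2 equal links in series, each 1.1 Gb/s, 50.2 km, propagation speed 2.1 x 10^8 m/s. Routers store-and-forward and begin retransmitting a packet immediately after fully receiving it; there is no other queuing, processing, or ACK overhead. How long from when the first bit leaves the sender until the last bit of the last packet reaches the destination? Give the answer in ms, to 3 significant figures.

0.500 ms

Per-hop transmission t_tx = L/R = 320/1100000000 = 0.000290909 ms.
Per-hop propagation t_prop = 50200/210000000 = 0.239048 ms.
Pipeline fill: first packet needs 2·t_tx to clear all hops; remaining 74 packets each add one t_tx.
Total = (2+75-1)·t_tx + 2·t_prop = 76·0.000290909 + 2·0.239048 = 0.500 ms.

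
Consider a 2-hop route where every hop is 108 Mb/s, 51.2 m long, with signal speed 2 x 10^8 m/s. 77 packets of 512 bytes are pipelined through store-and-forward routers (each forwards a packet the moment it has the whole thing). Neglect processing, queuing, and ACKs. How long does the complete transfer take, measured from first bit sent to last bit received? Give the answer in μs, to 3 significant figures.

Per-hop transmission t_tx = L/R = 4096/108000000 = 37.9259 μs.
Per-hop propagation t_prop = 51.2/200000000 = 0.256 μs.
Pipeline fill: first packet needs 2·t_tx to clear all hops; remaining 76 packets each add one t_tx.
Total = (2+77-1)·t_tx + 2·t_prop = 78·37.9259 + 2·0.256 = 2960 μs.

2960 μs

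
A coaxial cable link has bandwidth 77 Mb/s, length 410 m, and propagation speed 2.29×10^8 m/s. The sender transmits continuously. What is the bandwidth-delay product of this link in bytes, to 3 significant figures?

17.2 bytes

Propagation delay = 410 / 229000000 = 1.79039e-06 s.
BDP = R × t_prop = 77000000 × 1.79039e-06 = 137.86 bits.
In bytes: 137.86/8 = 17.2 bytes.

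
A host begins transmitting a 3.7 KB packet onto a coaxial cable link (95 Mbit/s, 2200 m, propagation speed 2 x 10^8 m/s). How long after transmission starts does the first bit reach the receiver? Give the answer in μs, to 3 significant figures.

First bit experiences only propagation delay: d/s = 2200/200000000 = 11.0 μs.

11.0 μs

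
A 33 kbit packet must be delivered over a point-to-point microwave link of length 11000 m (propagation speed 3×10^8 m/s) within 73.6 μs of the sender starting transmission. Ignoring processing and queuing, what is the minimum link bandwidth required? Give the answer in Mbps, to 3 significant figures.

Propagation delay = 11000 / 300000000 = 36.6667 μs.
Transmission budget = 73.6 − 36.6667 = 36.9333 μs.
R ≥ L / t_tx = 33000 bits / 3.69333e-05 s = 894 Mbps.

894 Mbps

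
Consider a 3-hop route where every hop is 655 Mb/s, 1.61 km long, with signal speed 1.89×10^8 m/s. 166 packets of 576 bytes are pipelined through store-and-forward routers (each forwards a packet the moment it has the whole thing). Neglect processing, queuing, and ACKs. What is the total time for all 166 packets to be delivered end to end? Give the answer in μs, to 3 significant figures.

Per-hop transmission t_tx = L/R = 4608/655000000 = 7.03511 μs.
Per-hop propagation t_prop = 1610/189000000 = 8.51852 μs.
Pipeline fill: first packet needs 3·t_tx to clear all hops; remaining 165 packets each add one t_tx.
Total = (3+166-1)·t_tx + 3·t_prop = 168·7.03511 + 3·8.51852 = 1210 μs.

1210 μs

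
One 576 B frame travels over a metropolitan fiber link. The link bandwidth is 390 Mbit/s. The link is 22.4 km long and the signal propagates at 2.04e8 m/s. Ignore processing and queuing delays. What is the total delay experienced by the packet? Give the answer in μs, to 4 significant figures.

L = 576 × 8 = 4608 bits.
Transmission delay = L/R = 4608 / 390000000 = 11.8154 μs.
Propagation delay = d/s = 22400 m / 204000000 m/s = 109.804 μs.
Total = 121.6 μs.

121.6 μs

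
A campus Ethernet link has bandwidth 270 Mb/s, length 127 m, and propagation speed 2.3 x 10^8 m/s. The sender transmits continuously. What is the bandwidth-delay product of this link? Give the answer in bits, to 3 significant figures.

149 bits

Propagation delay = 127 / 2.3e+08 = 5.52174e-07 s.
BDP = R × t_prop = 270000000 × 5.52174e-07 = 149.087 bits.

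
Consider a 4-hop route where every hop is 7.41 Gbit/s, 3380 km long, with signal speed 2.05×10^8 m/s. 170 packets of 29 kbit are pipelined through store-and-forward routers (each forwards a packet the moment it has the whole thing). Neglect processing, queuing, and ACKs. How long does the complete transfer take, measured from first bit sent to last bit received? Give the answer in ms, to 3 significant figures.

Per-hop transmission t_tx = L/R = 29000/7410000000 = 0.00391363 ms.
Per-hop propagation t_prop = 3380000/2.05e+08 = 16.4878 ms.
Pipeline fill: first packet needs 4·t_tx to clear all hops; remaining 169 packets each add one t_tx.
Total = (4+170-1)·t_tx + 4·t_prop = 173·0.00391363 + 4·16.4878 = 66.6 ms.

66.6 ms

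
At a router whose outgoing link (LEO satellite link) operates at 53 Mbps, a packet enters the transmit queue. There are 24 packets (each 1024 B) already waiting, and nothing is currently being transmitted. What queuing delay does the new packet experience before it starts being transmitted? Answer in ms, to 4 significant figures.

Each queued packet: L/R = 8192/53000000 = 0.154566 ms.
24 queued → 3.70958 ms.
Queuing delay = 3.710 ms.

3.710 ms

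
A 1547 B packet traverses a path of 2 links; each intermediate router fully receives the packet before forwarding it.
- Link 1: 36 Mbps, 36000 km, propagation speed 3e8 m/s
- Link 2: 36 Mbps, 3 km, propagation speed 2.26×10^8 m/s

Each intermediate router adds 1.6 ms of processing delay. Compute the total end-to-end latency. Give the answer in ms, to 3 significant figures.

122 ms

L = 1547 × 8 = 12376 bits.
Transmission delay per hop = L/R = 12376/36000000 = 0.343778 ms; 2 hops → 0.687556 ms.
Propagation delays (d/s per hop): 120, 0.0132743 ms; sum = 120.013 ms.
Processing at 1 router(s): 1 × 1.6 ms = 1.6 ms.
End-to-end = 122 ms.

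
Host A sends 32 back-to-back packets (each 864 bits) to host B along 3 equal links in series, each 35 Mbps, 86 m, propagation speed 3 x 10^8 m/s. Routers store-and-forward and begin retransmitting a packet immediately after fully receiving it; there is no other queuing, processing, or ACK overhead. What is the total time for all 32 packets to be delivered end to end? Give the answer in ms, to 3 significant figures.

0.840 ms

Per-hop transmission t_tx = L/R = 864/35000000 = 0.0246857 ms.
Per-hop propagation t_prop = 86/300000000 = 0.000286667 ms.
Pipeline fill: first packet needs 3·t_tx to clear all hops; remaining 31 packets each add one t_tx.
Total = (3+32-1)·t_tx + 3·t_prop = 34·0.0246857 + 3·0.000286667 = 0.840 ms.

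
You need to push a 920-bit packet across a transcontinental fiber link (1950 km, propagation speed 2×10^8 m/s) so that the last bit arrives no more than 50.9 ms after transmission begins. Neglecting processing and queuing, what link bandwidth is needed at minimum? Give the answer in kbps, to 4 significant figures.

22.36 kbps

Propagation delay = 1950000 / 200000000 = 9.75 ms.
Transmission budget = 50.9 − 9.75 = 41.15 ms.
R ≥ L / t_tx = 920 bits / 0.04115 s = 22.36 kbps.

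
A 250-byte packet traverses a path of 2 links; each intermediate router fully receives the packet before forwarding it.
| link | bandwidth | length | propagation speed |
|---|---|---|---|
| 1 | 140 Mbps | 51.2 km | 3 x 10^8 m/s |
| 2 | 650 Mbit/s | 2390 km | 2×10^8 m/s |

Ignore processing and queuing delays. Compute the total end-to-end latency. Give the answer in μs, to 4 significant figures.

12140 μs

L = 250 × 8 = 2000 bits.
Transmission delays (L/R per hop): 14.2857, 3.07692 μs; sum = 17.3626 μs.
Propagation delays (d/s per hop): 170.667, 11950 μs; sum = 12120.7 μs.
End-to-end = 12140 μs.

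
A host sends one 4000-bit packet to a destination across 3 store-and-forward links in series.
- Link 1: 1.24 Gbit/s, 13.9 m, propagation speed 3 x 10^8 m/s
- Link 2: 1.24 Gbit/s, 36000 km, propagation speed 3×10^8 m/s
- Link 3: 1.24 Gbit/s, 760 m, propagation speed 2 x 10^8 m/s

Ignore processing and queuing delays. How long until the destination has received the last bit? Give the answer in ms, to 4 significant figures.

Transmission delay per hop = L/R = 4000/1240000000 = 0.00322581 ms; 3 hops → 0.00967742 ms.
Propagation delays (d/s per hop): 4.63333e-05, 120, 0.0038 ms; sum = 120.004 ms.
End-to-end = 120.0 ms.

120.0 ms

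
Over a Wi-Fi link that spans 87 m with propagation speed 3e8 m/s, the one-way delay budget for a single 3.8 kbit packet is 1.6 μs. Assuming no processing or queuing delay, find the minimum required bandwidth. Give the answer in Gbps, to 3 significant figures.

2.90 Gbps

Propagation delay = 87 / 300000000 = 0.29 μs.
Transmission budget = 1.6 − 0.29 = 1.31 μs.
R ≥ L / t_tx = 3800 bits / 1.31e-06 s = 2.90 Gbps.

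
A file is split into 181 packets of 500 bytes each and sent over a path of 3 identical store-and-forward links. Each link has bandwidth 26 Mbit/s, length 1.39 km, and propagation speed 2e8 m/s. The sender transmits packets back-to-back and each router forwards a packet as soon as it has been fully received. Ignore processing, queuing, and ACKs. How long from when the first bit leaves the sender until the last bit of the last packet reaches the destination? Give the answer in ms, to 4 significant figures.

Per-hop transmission t_tx = L/R = 4000/26000000 = 0.153846 ms.
Per-hop propagation t_prop = 1390/200000000 = 0.00695 ms.
Pipeline fill: first packet needs 3·t_tx to clear all hops; remaining 180 packets each add one t_tx.
Total = (3+181-1)·t_tx + 3·t_prop = 183·0.153846 + 3·0.00695 = 28.17 ms.

28.17 ms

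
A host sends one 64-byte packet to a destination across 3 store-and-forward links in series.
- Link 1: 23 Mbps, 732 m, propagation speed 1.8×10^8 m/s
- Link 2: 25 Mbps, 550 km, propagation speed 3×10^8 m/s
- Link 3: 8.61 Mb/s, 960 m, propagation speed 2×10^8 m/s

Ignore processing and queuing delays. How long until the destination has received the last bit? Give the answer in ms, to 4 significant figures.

1.944 ms

L = 64 × 8 = 512 bits.
Transmission delays (L/R per hop): 0.0222609, 0.02048, 0.0594657 ms; sum = 0.102207 ms.
Propagation delays (d/s per hop): 0.00406667, 1.83333, 0.0048 ms; sum = 1.8422 ms.
End-to-end = 1.944 ms.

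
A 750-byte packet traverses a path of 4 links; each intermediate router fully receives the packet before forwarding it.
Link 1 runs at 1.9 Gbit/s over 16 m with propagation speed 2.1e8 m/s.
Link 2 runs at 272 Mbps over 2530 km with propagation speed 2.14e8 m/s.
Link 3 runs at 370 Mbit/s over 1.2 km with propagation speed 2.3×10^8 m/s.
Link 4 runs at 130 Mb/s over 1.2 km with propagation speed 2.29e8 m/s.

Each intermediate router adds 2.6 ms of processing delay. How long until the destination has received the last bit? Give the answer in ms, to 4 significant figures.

L = 750 × 8 = 6000 bits.
Transmission delays (L/R per hop): 0.00315789, 0.0220588, 0.0162162, 0.0461538 ms; sum = 0.0875868 ms.
Propagation delays (d/s per hop): 7.61905e-05, 11.8224, 0.00521739, 0.00524017 ms; sum = 11.833 ms.
Processing at 3 router(s): 3 × 2.6 ms = 7.8 ms.
End-to-end = 19.72 ms.

19.72 ms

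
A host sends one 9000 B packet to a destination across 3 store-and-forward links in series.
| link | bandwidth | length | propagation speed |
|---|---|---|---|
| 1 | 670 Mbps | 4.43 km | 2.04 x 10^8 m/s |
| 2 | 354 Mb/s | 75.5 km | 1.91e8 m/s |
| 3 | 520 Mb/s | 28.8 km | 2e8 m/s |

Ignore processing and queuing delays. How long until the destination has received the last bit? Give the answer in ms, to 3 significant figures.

L = 9000 × 8 = 72000 bits.
Transmission delays (L/R per hop): 0.107463, 0.20339, 0.138462 ms; sum = 0.449314 ms.
Propagation delays (d/s per hop): 0.0217157, 0.395288, 0.144 ms; sum = 0.561004 ms.
End-to-end = 1.01 ms.

1.01 ms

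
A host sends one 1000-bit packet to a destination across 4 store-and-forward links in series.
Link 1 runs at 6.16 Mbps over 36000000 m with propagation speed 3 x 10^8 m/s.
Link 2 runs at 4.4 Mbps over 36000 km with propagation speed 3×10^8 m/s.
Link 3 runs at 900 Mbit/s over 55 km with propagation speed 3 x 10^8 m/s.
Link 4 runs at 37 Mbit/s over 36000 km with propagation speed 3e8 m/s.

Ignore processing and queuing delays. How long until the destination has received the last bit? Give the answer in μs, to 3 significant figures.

361000 μs

Transmission delays (L/R per hop): 162.338, 227.273, 1.11111, 27.027 μs; sum = 417.749 μs.
Propagation delays (d/s per hop): 120000, 120000, 183.333, 120000 μs; sum = 360183 μs.
End-to-end = 361000 μs.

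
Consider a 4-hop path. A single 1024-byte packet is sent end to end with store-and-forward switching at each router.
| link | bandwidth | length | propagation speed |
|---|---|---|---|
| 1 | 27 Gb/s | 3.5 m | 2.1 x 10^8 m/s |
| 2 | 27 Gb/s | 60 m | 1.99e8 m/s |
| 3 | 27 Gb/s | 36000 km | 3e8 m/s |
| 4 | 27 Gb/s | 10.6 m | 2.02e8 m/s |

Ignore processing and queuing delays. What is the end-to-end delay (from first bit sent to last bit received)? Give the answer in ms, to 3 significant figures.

120 ms

L = 1024 × 8 = 8192 bits.
Transmission delay per hop = L/R = 8192/27000000000 = 0.000303407 ms; 4 hops → 0.00121363 ms.
Propagation delays (d/s per hop): 1.66667e-05, 0.000301508, 120, 5.24752e-05 ms; sum = 120 ms.
End-to-end = 120 ms.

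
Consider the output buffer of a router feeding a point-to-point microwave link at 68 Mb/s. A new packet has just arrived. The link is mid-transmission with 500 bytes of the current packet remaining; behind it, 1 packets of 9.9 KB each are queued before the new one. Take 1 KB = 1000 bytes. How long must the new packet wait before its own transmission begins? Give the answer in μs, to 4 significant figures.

Each queued packet: L/R = 79200/68000000 = 1164.71 μs.
1 queued → 1164.71 μs.
Plus remaining 4000 bits of current packet: 58.8235 μs.
Queuing delay = 1224 μs.

1224 μs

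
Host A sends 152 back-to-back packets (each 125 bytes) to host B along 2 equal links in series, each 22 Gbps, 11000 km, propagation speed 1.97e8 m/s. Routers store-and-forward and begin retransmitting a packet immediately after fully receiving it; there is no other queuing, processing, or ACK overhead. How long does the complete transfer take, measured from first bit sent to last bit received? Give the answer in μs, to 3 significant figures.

112000 μs

Per-hop transmission t_tx = L/R = 1000/22000000000 = 0.0454545 μs.
Per-hop propagation t_prop = 11000000/197000000 = 55837.6 μs.
Pipeline fill: first packet needs 2·t_tx to clear all hops; remaining 151 packets each add one t_tx.
Total = (2+152-1)·t_tx + 2·t_prop = 153·0.0454545 + 2·55837.6 = 112000 μs.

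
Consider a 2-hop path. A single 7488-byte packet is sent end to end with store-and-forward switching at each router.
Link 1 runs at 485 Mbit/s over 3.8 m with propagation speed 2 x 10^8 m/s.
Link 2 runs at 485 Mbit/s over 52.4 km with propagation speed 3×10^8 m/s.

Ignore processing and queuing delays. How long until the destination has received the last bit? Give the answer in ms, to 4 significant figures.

L = 7488 × 8 = 59904 bits.
Transmission delay per hop = L/R = 59904/485000000 = 0.123513 ms; 2 hops → 0.247027 ms.
Propagation delays (d/s per hop): 1.9e-05, 0.174667 ms; sum = 0.174686 ms.
End-to-end = 0.4217 ms.

0.4217 ms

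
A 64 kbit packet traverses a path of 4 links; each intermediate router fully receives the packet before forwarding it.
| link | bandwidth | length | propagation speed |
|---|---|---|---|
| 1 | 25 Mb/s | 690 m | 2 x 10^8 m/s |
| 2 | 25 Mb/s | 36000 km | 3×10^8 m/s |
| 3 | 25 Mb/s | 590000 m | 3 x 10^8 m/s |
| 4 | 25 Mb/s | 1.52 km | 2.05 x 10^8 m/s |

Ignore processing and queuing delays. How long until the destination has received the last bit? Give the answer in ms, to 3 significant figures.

132 ms

L = 64000 bits.
Transmission delay per hop = L/R = 64000/25000000 = 2.56 ms; 4 hops → 10.24 ms.
Propagation delays (d/s per hop): 0.00345, 120, 1.96667, 0.00741463 ms; sum = 121.978 ms.
End-to-end = 132 ms.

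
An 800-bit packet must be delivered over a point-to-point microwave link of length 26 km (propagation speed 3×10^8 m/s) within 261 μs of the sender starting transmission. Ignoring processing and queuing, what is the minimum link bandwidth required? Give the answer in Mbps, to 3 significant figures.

4.59 Mbps

Propagation delay = 26000 / 300000000 = 86.6667 μs.
Transmission budget = 261 − 86.6667 = 174.333 μs.
R ≥ L / t_tx = 800 bits / 0.000174333 s = 4.59 Mbps.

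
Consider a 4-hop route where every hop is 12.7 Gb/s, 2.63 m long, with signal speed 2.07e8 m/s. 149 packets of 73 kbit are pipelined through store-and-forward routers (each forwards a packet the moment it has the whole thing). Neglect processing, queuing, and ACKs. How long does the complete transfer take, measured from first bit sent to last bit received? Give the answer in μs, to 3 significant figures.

Per-hop transmission t_tx = L/R = 73000/12700000000 = 5.74803 μs.
Per-hop propagation t_prop = 2.63/2.07e+08 = 0.0127053 μs.
Pipeline fill: first packet needs 4·t_tx to clear all hops; remaining 148 packets each add one t_tx.
Total = (4+149-1)·t_tx + 4·t_prop = 152·5.74803 + 4·0.0127053 = 874 μs.

874 μs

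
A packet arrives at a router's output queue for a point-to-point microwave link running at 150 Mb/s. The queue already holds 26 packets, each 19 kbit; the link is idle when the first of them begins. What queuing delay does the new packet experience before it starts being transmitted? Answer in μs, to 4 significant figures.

Each queued packet: L/R = 19000/150000000 = 126.667 μs.
26 queued → 3293.33 μs.
Queuing delay = 3293 μs.

3293 μs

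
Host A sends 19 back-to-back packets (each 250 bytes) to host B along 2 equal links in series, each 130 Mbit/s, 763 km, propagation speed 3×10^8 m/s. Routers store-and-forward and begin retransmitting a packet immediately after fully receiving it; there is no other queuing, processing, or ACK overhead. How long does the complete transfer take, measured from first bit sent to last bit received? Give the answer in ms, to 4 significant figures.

Per-hop transmission t_tx = L/R = 2000/130000000 = 0.0153846 ms.
Per-hop propagation t_prop = 763000/300000000 = 2.54333 ms.
Pipeline fill: first packet needs 2·t_tx to clear all hops; remaining 18 packets each add one t_tx.
Total = (2+19-1)·t_tx + 2·t_prop = 20·0.0153846 + 2·2.54333 = 5.394 ms.

5.394 ms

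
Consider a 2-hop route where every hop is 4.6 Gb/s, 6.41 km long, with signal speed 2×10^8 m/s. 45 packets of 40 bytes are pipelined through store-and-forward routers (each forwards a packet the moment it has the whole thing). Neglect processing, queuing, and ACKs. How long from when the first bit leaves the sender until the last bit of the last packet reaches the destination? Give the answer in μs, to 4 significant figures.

67.30 μs

Per-hop transmission t_tx = L/R = 320/4600000000 = 0.0695652 μs.
Per-hop propagation t_prop = 6410/200000000 = 32.05 μs.
Pipeline fill: first packet needs 2·t_tx to clear all hops; remaining 44 packets each add one t_tx.
Total = (2+45-1)·t_tx + 2·t_prop = 46·0.0695652 + 2·32.05 = 67.30 μs.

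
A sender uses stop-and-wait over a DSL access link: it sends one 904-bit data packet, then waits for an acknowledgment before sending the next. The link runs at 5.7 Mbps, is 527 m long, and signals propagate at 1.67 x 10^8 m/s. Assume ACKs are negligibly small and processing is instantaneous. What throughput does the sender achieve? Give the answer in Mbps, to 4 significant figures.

t_tx = L/R = 904/5700000 = 0.000158596 s.
t_prop = 527/167000000 = 3.15569e-06 s; RTT = 6.31138e-06 s.
Cycle = t_tx + RTT = 0.000164908 s.
Throughput = L / cycle = 904 / 0.000164908 = 5.482 Mbps.

5.482 Mbps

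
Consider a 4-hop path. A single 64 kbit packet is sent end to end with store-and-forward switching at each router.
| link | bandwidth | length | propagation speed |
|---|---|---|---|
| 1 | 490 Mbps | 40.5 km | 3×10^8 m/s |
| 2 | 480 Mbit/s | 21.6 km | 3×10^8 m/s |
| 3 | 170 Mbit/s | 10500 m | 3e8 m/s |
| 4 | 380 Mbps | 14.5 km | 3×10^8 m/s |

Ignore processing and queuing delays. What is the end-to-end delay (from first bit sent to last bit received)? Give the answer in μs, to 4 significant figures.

1099 μs

L = 64000 bits.
Transmission delays (L/R per hop): 130.612, 133.333, 376.471, 168.421 μs; sum = 808.837 μs.
Propagation delays (d/s per hop): 135, 72, 35, 48.3333 μs; sum = 290.333 μs.
End-to-end = 1099 μs.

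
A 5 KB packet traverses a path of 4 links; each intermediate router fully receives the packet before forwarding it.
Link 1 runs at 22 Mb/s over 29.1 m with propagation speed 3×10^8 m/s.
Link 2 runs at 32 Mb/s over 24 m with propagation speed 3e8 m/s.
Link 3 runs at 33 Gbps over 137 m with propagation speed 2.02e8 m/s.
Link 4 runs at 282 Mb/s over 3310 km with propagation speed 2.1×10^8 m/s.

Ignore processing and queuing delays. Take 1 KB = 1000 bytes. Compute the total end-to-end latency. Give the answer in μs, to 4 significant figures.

18970 μs

L = 40000 bits.
Transmission delays (L/R per hop): 1818.18, 1250, 1.21212, 141.844 μs; sum = 3211.24 μs.
Propagation delays (d/s per hop): 0.097, 0.08, 0.678218, 15761.9 μs; sum = 15762.8 μs.
End-to-end = 18970 μs.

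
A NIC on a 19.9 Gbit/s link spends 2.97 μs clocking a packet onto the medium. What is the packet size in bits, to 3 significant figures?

59100 bits

L = R × t_tx = 19900000000 b/s × 2.97e-06 s = 59103 bits.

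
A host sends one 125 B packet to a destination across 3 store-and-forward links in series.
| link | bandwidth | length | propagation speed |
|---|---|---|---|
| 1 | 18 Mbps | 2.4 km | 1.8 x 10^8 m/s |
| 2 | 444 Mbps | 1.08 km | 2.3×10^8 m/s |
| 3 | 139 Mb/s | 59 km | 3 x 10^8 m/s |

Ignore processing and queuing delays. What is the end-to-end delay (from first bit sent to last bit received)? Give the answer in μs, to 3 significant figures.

L = 125 × 8 = 1000 bits.
Transmission delays (L/R per hop): 55.5556, 2.25225, 7.19424 μs; sum = 65.0021 μs.
Propagation delays (d/s per hop): 13.3333, 4.69565, 196.667 μs; sum = 214.696 μs.
End-to-end = 280 μs.

280 μs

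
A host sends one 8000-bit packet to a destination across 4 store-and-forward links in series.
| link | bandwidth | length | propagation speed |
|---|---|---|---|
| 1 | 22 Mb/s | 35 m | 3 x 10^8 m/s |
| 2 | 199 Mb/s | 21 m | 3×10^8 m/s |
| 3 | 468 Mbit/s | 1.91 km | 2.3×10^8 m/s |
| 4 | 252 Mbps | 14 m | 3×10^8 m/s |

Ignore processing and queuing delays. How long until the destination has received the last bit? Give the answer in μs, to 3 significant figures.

Transmission delays (L/R per hop): 363.636, 40.201, 17.094, 31.746 μs; sum = 452.677 μs.
Propagation delays (d/s per hop): 0.116667, 0.07, 8.30435, 0.0466667 μs; sum = 8.53768 μs.
End-to-end = 461 μs.

461 μs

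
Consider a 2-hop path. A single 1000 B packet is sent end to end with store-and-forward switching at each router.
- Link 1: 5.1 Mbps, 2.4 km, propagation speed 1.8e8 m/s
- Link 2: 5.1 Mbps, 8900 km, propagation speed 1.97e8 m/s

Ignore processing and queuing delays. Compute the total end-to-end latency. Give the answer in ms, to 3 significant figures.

L = 1000 × 8 = 8000 bits.
Transmission delay per hop = L/R = 8000/5100000 = 1.56863 ms; 2 hops → 3.13725 ms.
Propagation delays (d/s per hop): 0.0133333, 45.1777 ms; sum = 45.191 ms.
End-to-end = 48.3 ms.

48.3 ms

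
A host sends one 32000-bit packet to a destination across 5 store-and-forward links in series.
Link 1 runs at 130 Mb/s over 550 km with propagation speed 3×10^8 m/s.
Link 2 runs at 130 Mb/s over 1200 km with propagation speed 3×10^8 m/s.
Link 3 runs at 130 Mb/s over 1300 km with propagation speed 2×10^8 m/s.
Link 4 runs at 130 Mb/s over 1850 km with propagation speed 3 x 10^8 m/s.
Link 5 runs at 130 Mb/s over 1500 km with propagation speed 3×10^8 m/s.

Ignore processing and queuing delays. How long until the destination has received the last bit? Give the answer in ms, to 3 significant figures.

24.7 ms

Transmission delay per hop = L/R = 32000/130000000 = 0.246154 ms; 5 hops → 1.23077 ms.
Propagation delays (d/s per hop): 1.83333, 4, 6.5, 6.16667, 5 ms; sum = 23.5 ms.
End-to-end = 24.7 ms.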